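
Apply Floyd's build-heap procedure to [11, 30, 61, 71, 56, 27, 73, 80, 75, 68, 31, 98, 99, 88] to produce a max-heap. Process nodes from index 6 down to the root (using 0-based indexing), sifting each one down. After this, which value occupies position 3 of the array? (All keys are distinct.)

75

sift down from index 6:
  73 vs only child 88 at index 13, swap → [11, 30, 61, 71, 56, 27, 88, 80, 75, 68, 31, 98, 99, 73]
sift down from index 5:
  27 vs larger child 99 at index 12, swap → [11, 30, 61, 71, 56, 99, 88, 80, 75, 68, 31, 98, 27, 73]
sift down from index 4:
  56 vs larger child 68 at index 9, swap → [11, 30, 61, 71, 68, 99, 88, 80, 75, 56, 31, 98, 27, 73]
sift down from index 3:
  71 vs larger child 80 at index 7, swap → [11, 30, 61, 80, 68, 99, 88, 71, 75, 56, 31, 98, 27, 73]
sift down from index 2:
  61 vs larger child 99 at index 5, swap → [11, 30, 99, 80, 68, 61, 88, 71, 75, 56, 31, 98, 27, 73]
  61 vs larger child 98 at index 11, swap → [11, 30, 99, 80, 68, 98, 88, 71, 75, 56, 31, 61, 27, 73]
sift down from index 1:
  30 vs larger child 80 at index 3, swap → [11, 80, 99, 30, 68, 98, 88, 71, 75, 56, 31, 61, 27, 73]
  30 vs larger child 75 at index 8, swap → [11, 80, 99, 75, 68, 98, 88, 71, 30, 56, 31, 61, 27, 73]
sift down from index 0:
  11 vs larger child 99 at index 2, swap → [99, 80, 11, 75, 68, 98, 88, 71, 30, 56, 31, 61, 27, 73]
  11 vs larger child 98 at index 5, swap → [99, 80, 98, 75, 68, 11, 88, 71, 30, 56, 31, 61, 27, 73]
  11 vs larger child 61 at index 11, swap → [99, 80, 98, 75, 68, 61, 88, 71, 30, 56, 31, 11, 27, 73]
resulting array: [99, 80, 98, 75, 68, 61, 88, 71, 30, 56, 31, 11, 27, 73]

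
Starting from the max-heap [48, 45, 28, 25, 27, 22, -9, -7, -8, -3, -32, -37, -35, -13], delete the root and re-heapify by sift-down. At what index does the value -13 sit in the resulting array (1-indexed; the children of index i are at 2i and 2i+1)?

10

remove root 48; move last element -13 to root → [-13, 45, 28, 25, 27, 22, -9, -7, -8, -3, -32, -37, -35]
-13 vs larger child 45 at index 2, swap → [45, -13, 28, 25, 27, 22, -9, -7, -8, -3, -32, -37, -35]
-13 vs larger child 27 at index 5, swap → [45, 27, 28, 25, -13, 22, -9, -7, -8, -3, -32, -37, -35]
-13 vs larger child -3 at index 10, swap → [45, 27, 28, 25, -3, 22, -9, -7, -8, -13, -32, -37, -35]
resulting array: [45, 27, 28, 25, -3, 22, -9, -7, -8, -13, -32, -37, -35]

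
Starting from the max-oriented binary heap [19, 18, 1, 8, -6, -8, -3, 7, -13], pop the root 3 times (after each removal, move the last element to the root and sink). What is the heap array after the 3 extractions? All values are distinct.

extract-max #1 returns 19:
  remove root 19; move last element -13 to root → [-13, 18, 1, 8, -6, -8, -3, 7]
  -13 vs larger child 18 at index 1, swap → [18, -13, 1, 8, -6, -8, -3, 7]
  -13 vs larger child 8 at index 3, swap → [18, 8, 1, -13, -6, -8, -3, 7]
  -13 vs only child 7 at index 7, swap → [18, 8, 1, 7, -6, -8, -3, -13]
extract-max #2 returns 18:
  remove root 18; move last element -13 to root → [-13, 8, 1, 7, -6, -8, -3]
  -13 vs larger child 8 at index 1, swap → [8, -13, 1, 7, -6, -8, -3]
  -13 vs larger child 7 at index 3, swap → [8, 7, 1, -13, -6, -8, -3]
extract-max #3 returns 8:
  remove root 8; move last element -3 to root → [-3, 7, 1, -13, -6, -8]
  -3 vs larger child 7 at index 1, swap → [7, -3, 1, -13, -6, -8]

[7, -3, 1, -13, -6, -8]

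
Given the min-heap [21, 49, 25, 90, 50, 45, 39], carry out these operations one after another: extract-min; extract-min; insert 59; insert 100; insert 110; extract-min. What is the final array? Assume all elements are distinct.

extract-min → returns 21:
  remove root 21; move last element 39 to root → [39, 49, 25, 90, 50, 45]
  39 vs smaller child 25 at index 2, swap → [25, 49, 39, 90, 50, 45]
extract-min → returns 25:
  remove root 25; move last element 45 to root → [45, 49, 39, 90, 50]
  45 vs smaller child 39 at index 2, swap → [39, 49, 45, 90, 50]
insert 59:
  append 59 at index 5 → [39, 49, 45, 90, 50, 59] (no swap needed)
insert 100:
  append 100 at index 6 → [39, 49, 45, 90, 50, 59, 100] (no swap needed)
insert 110:
  append 110 at index 7 → [39, 49, 45, 90, 50, 59, 100, 110] (no swap needed)
extract-min → returns 39:
  remove root 39; move last element 110 to root → [110, 49, 45, 90, 50, 59, 100]
  110 vs smaller child 45 at index 2, swap → [45, 49, 110, 90, 50, 59, 100]
  110 vs smaller child 59 at index 5, swap → [45, 49, 59, 90, 50, 110, 100]

[45, 49, 59, 90, 50, 110, 100]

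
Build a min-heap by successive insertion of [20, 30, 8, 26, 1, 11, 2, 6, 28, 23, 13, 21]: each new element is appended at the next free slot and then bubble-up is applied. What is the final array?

[1, 6, 2, 8, 13, 20, 11, 30, 28, 26, 23, 21]

Insert 20:
  append 20 at index 0 → [20] (no swap needed)
Insert 30:
  append 30 at index 1 → [20, 30] (no swap needed)
Insert 8:
  append 8 at index 2 → [20, 30, 8]
  8 < parent 20 at index 0, swap → [8, 30, 20]
Insert 26:
  append 26 at index 3 → [8, 30, 20, 26]
  26 < parent 30 at index 1, swap → [8, 26, 20, 30]
Insert 1:
  append 1 at index 4 → [8, 26, 20, 30, 1]
  1 < parent 26 at index 1, swap → [8, 1, 20, 30, 26]
  1 < parent 8 at index 0, swap → [1, 8, 20, 30, 26]
Insert 11:
  append 11 at index 5 → [1, 8, 20, 30, 26, 11]
  11 < parent 20 at index 2, swap → [1, 8, 11, 30, 26, 20]
Insert 2:
  append 2 at index 6 → [1, 8, 11, 30, 26, 20, 2]
  2 < parent 11 at index 2, swap → [1, 8, 2, 30, 26, 20, 11]
Insert 6:
  append 6 at index 7 → [1, 8, 2, 30, 26, 20, 11, 6]
  6 < parent 30 at index 3, swap → [1, 8, 2, 6, 26, 20, 11, 30]
  6 < parent 8 at index 1, swap → [1, 6, 2, 8, 26, 20, 11, 30]
Insert 28:
  append 28 at index 8 → [1, 6, 2, 8, 26, 20, 11, 30, 28] (no swap needed)
Insert 23:
  append 23 at index 9 → [1, 6, 2, 8, 26, 20, 11, 30, 28, 23]
  23 < parent 26 at index 4, swap → [1, 6, 2, 8, 23, 20, 11, 30, 28, 26]
Insert 13:
  append 13 at index 10 → [1, 6, 2, 8, 23, 20, 11, 30, 28, 26, 13]
  13 < parent 23 at index 4, swap → [1, 6, 2, 8, 13, 20, 11, 30, 28, 26, 23]
Insert 21:
  append 21 at index 11 → [1, 6, 2, 8, 13, 20, 11, 30, 28, 26, 23, 21] (no swap needed)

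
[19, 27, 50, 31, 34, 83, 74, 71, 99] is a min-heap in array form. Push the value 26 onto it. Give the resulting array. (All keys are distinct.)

[19, 26, 50, 31, 27, 83, 74, 71, 99, 34]

append 26 at index 9 → [19, 27, 50, 31, 34, 83, 74, 71, 99, 26]
26 < parent 34 at index 4, swap → [19, 27, 50, 31, 26, 83, 74, 71, 99, 34]
26 < parent 27 at index 1, swap → [19, 26, 50, 31, 27, 83, 74, 71, 99, 34]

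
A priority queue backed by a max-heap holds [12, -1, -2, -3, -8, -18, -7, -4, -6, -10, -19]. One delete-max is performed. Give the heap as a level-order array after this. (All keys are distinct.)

remove root 12; move last element -19 to root → [-19, -1, -2, -3, -8, -18, -7, -4, -6, -10]
-19 vs larger child -1 at index 1, swap → [-1, -19, -2, -3, -8, -18, -7, -4, -6, -10]
-19 vs larger child -3 at index 3, swap → [-1, -3, -2, -19, -8, -18, -7, -4, -6, -10]
-19 vs larger child -4 at index 7, swap → [-1, -3, -2, -4, -8, -18, -7, -19, -6, -10]

[-1, -3, -2, -4, -8, -18, -7, -19, -6, -10]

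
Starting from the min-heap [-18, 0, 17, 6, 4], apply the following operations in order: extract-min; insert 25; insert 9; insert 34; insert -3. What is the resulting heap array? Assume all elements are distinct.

extract-min → returns -18:
  remove root -18; move last element 4 to root → [4, 0, 17, 6]
  4 vs smaller child 0 at index 1, swap → [0, 4, 17, 6]
insert 25:
  append 25 at index 4 → [0, 4, 17, 6, 25] (no swap needed)
insert 9:
  append 9 at index 5 → [0, 4, 17, 6, 25, 9]
  9 < parent 17 at index 2, swap → [0, 4, 9, 6, 25, 17]
insert 34:
  append 34 at index 6 → [0, 4, 9, 6, 25, 17, 34] (no swap needed)
insert -3:
  append -3 at index 7 → [0, 4, 9, 6, 25, 17, 34, -3]
  -3 < parent 6 at index 3, swap → [0, 4, 9, -3, 25, 17, 34, 6]
  -3 < parent 4 at index 1, swap → [0, -3, 9, 4, 25, 17, 34, 6]
  -3 < parent 0 at index 0, swap → [-3, 0, 9, 4, 25, 17, 34, 6]

[-3, 0, 9, 4, 25, 17, 34, 6]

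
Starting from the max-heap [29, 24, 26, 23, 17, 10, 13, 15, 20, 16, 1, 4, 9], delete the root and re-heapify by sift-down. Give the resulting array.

[26, 24, 13, 23, 17, 10, 9, 15, 20, 16, 1, 4]

remove root 29; move last element 9 to root → [9, 24, 26, 23, 17, 10, 13, 15, 20, 16, 1, 4]
9 vs larger child 26 at index 2, swap → [26, 24, 9, 23, 17, 10, 13, 15, 20, 16, 1, 4]
9 vs larger child 13 at index 6, swap → [26, 24, 13, 23, 17, 10, 9, 15, 20, 16, 1, 4]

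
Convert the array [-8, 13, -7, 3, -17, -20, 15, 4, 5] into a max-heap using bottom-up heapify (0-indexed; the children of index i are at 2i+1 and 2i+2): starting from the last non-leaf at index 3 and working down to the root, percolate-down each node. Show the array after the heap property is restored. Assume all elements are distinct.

[15, 13, -7, 5, -17, -20, -8, 4, 3]

sift down from index 3:
  3 vs larger child 5 at index 8, swap → [-8, 13, -7, 5, -17, -20, 15, 4, 3]
sift down from index 2:
  -7 vs larger child 15 at index 6, swap → [-8, 13, 15, 5, -17, -20, -7, 4, 3]
sift down from index 1: already satisfies heap property
sift down from index 0:
  -8 vs larger child 15 at index 2, swap → [15, 13, -8, 5, -17, -20, -7, 4, 3]
  -8 vs larger child -7 at index 6, swap → [15, 13, -7, 5, -17, -20, -8, 4, 3]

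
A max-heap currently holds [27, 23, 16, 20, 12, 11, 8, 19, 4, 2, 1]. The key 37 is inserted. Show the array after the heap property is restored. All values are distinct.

append 37 at index 11 → [27, 23, 16, 20, 12, 11, 8, 19, 4, 2, 1, 37]
37 > parent 11 at index 5, swap → [27, 23, 16, 20, 12, 37, 8, 19, 4, 2, 1, 11]
37 > parent 16 at index 2, swap → [27, 23, 37, 20, 12, 16, 8, 19, 4, 2, 1, 11]
37 > parent 27 at index 0, swap → [37, 23, 27, 20, 12, 16, 8, 19, 4, 2, 1, 11]

[37, 23, 27, 20, 12, 16, 8, 19, 4, 2, 1, 11]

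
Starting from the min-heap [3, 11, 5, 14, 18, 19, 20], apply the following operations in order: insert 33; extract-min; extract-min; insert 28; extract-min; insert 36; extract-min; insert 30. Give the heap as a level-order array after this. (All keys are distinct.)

[18, 20, 19, 36, 28, 33, 30]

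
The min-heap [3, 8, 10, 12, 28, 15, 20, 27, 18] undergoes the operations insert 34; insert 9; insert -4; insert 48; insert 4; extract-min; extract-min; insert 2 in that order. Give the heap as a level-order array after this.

[2, 8, 4, 12, 9, 10, 20, 27, 18, 34, 28, 48, 15]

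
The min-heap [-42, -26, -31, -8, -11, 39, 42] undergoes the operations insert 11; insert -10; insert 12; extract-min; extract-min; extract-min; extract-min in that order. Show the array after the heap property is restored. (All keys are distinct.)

insert 11:
  append 11 at index 7 → [-42, -26, -31, -8, -11, 39, 42, 11] (no swap needed)
insert -10:
  append -10 at index 8 → [-42, -26, -31, -8, -11, 39, 42, 11, -10]
  -10 < parent -8 at index 3, swap → [-42, -26, -31, -10, -11, 39, 42, 11, -8]
insert 12:
  append 12 at index 9 → [-42, -26, -31, -10, -11, 39, 42, 11, -8, 12] (no swap needed)
extract-min → returns -42:
  remove root -42; move last element 12 to root → [12, -26, -31, -10, -11, 39, 42, 11, -8]
  12 vs smaller child -31 at index 2, swap → [-31, -26, 12, -10, -11, 39, 42, 11, -8]
extract-min → returns -31:
  remove root -31; move last element -8 to root → [-8, -26, 12, -10, -11, 39, 42, 11]
  -8 vs smaller child -26 at index 1, swap → [-26, -8, 12, -10, -11, 39, 42, 11]
  -8 vs smaller child -11 at index 4, swap → [-26, -11, 12, -10, -8, 39, 42, 11]
extract-min → returns -26:
  remove root -26; move last element 11 to root → [11, -11, 12, -10, -8, 39, 42]
  11 vs smaller child -11 at index 1, swap → [-11, 11, 12, -10, -8, 39, 42]
  11 vs smaller child -10 at index 3, swap → [-11, -10, 12, 11, -8, 39, 42]
extract-min → returns -11:
  remove root -11; move last element 42 to root → [42, -10, 12, 11, -8, 39]
  42 vs smaller child -10 at index 1, swap → [-10, 42, 12, 11, -8, 39]
  42 vs smaller child -8 at index 4, swap → [-10, -8, 12, 11, 42, 39]

[-10, -8, 12, 11, 42, 39]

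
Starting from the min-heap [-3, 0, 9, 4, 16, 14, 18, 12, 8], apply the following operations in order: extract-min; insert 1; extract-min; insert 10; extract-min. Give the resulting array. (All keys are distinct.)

[4, 8, 9, 10, 16, 14, 18, 12]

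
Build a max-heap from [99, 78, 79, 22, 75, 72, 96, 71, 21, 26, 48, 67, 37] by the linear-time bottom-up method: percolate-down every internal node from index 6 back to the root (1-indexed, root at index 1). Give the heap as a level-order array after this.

[99, 78, 96, 71, 75, 72, 79, 22, 21, 26, 48, 67, 37]

sift down from index 6: already satisfies heap property
sift down from index 5: already satisfies heap property
sift down from index 4:
  22 vs larger child 71 at index 8, swap → [99, 78, 79, 71, 75, 72, 96, 22, 21, 26, 48, 67, 37]
sift down from index 3:
  79 vs larger child 96 at index 7, swap → [99, 78, 96, 71, 75, 72, 79, 22, 21, 26, 48, 67, 37]
sift down from index 2: already satisfies heap property
sift down from index 1: already satisfies heap property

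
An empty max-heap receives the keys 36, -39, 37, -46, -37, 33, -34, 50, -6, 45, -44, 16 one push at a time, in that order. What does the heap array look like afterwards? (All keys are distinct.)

[50, 45, 36, -6, 37, 33, -34, -46, -37, -39, -44, 16]

Insert 36:
  append 36 at index 0 → [36] (no swap needed)
Insert -39:
  append -39 at index 1 → [36, -39] (no swap needed)
Insert 37:
  append 37 at index 2 → [36, -39, 37]
  37 > parent 36 at index 0, swap → [37, -39, 36]
Insert -46:
  append -46 at index 3 → [37, -39, 36, -46] (no swap needed)
Insert -37:
  append -37 at index 4 → [37, -39, 36, -46, -37]
  -37 > parent -39 at index 1, swap → [37, -37, 36, -46, -39]
Insert 33:
  append 33 at index 5 → [37, -37, 36, -46, -39, 33] (no swap needed)
Insert -34:
  append -34 at index 6 → [37, -37, 36, -46, -39, 33, -34] (no swap needed)
Insert 50:
  append 50 at index 7 → [37, -37, 36, -46, -39, 33, -34, 50]
  50 > parent -46 at index 3, swap → [37, -37, 36, 50, -39, 33, -34, -46]
  50 > parent -37 at index 1, swap → [37, 50, 36, -37, -39, 33, -34, -46]
  50 > parent 37 at index 0, swap → [50, 37, 36, -37, -39, 33, -34, -46]
Insert -6:
  append -6 at index 8 → [50, 37, 36, -37, -39, 33, -34, -46, -6]
  -6 > parent -37 at index 3, swap → [50, 37, 36, -6, -39, 33, -34, -46, -37]
Insert 45:
  append 45 at index 9 → [50, 37, 36, -6, -39, 33, -34, -46, -37, 45]
  45 > parent -39 at index 4, swap → [50, 37, 36, -6, 45, 33, -34, -46, -37, -39]
  45 > parent 37 at index 1, swap → [50, 45, 36, -6, 37, 33, -34, -46, -37, -39]
Insert -44:
  append -44 at index 10 → [50, 45, 36, -6, 37, 33, -34, -46, -37, -39, -44] (no swap needed)
Insert 16:
  append 16 at index 11 → [50, 45, 36, -6, 37, 33, -34, -46, -37, -39, -44, 16] (no swap needed)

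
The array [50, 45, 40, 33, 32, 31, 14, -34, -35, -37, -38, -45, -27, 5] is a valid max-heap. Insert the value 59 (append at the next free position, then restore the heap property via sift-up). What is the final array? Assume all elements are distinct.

[59, 45, 50, 33, 32, 31, 40, -34, -35, -37, -38, -45, -27, 5, 14]

append 59 at index 14 → [50, 45, 40, 33, 32, 31, 14, -34, -35, -37, -38, -45, -27, 5, 59]
59 > parent 14 at index 6, swap → [50, 45, 40, 33, 32, 31, 59, -34, -35, -37, -38, -45, -27, 5, 14]
59 > parent 40 at index 2, swap → [50, 45, 59, 33, 32, 31, 40, -34, -35, -37, -38, -45, -27, 5, 14]
59 > parent 50 at index 0, swap → [59, 45, 50, 33, 32, 31, 40, -34, -35, -37, -38, -45, -27, 5, 14]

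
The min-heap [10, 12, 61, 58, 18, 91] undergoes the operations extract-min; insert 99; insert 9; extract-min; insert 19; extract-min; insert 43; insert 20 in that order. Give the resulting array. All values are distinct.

extract-min → returns 10:
  remove root 10; move last element 91 to root → [91, 12, 61, 58, 18]
  91 vs smaller child 12 at index 1, swap → [12, 91, 61, 58, 18]
  91 vs smaller child 18 at index 4, swap → [12, 18, 61, 58, 91]
insert 99:
  append 99 at index 5 → [12, 18, 61, 58, 91, 99] (no swap needed)
insert 9:
  append 9 at index 6 → [12, 18, 61, 58, 91, 99, 9]
  9 < parent 61 at index 2, swap → [12, 18, 9, 58, 91, 99, 61]
  9 < parent 12 at index 0, swap → [9, 18, 12, 58, 91, 99, 61]
extract-min → returns 9:
  remove root 9; move last element 61 to root → [61, 18, 12, 58, 91, 99]
  61 vs smaller child 12 at index 2, swap → [12, 18, 61, 58, 91, 99]
insert 19:
  append 19 at index 6 → [12, 18, 61, 58, 91, 99, 19]
  19 < parent 61 at index 2, swap → [12, 18, 19, 58, 91, 99, 61]
extract-min → returns 12:
  remove root 12; move last element 61 to root → [61, 18, 19, 58, 91, 99]
  61 vs smaller child 18 at index 1, swap → [18, 61, 19, 58, 91, 99]
  61 vs smaller child 58 at index 3, swap → [18, 58, 19, 61, 91, 99]
insert 43:
  append 43 at index 6 → [18, 58, 19, 61, 91, 99, 43] (no swap needed)
insert 20:
  append 20 at index 7 → [18, 58, 19, 61, 91, 99, 43, 20]
  20 < parent 61 at index 3, swap → [18, 58, 19, 20, 91, 99, 43, 61]
  20 < parent 58 at index 1, swap → [18, 20, 19, 58, 91, 99, 43, 61]

[18, 20, 19, 58, 91, 99, 43, 61]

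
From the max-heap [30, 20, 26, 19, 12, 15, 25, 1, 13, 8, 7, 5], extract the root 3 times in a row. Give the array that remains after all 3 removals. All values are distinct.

[20, 19, 15, 13, 12, 7, 5, 1, 8]

extract-max #1 returns 30:
  remove root 30; move last element 5 to root → [5, 20, 26, 19, 12, 15, 25, 1, 13, 8, 7]
  5 vs larger child 26 at index 2, swap → [26, 20, 5, 19, 12, 15, 25, 1, 13, 8, 7]
  5 vs larger child 25 at index 6, swap → [26, 20, 25, 19, 12, 15, 5, 1, 13, 8, 7]
extract-max #2 returns 26:
  remove root 26; move last element 7 to root → [7, 20, 25, 19, 12, 15, 5, 1, 13, 8]
  7 vs larger child 25 at index 2, swap → [25, 20, 7, 19, 12, 15, 5, 1, 13, 8]
  7 vs larger child 15 at index 5, swap → [25, 20, 15, 19, 12, 7, 5, 1, 13, 8]
extract-max #3 returns 25:
  remove root 25; move last element 8 to root → [8, 20, 15, 19, 12, 7, 5, 1, 13]
  8 vs larger child 20 at index 1, swap → [20, 8, 15, 19, 12, 7, 5, 1, 13]
  8 vs larger child 19 at index 3, swap → [20, 19, 15, 8, 12, 7, 5, 1, 13]
  8 vs larger child 13 at index 8, swap → [20, 19, 15, 13, 12, 7, 5, 1, 8]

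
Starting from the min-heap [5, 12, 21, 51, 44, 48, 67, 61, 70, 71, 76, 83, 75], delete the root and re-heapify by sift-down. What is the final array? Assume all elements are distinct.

[12, 44, 21, 51, 71, 48, 67, 61, 70, 75, 76, 83]

remove root 5; move last element 75 to root → [75, 12, 21, 51, 44, 48, 67, 61, 70, 71, 76, 83]
75 vs smaller child 12 at index 1, swap → [12, 75, 21, 51, 44, 48, 67, 61, 70, 71, 76, 83]
75 vs smaller child 44 at index 4, swap → [12, 44, 21, 51, 75, 48, 67, 61, 70, 71, 76, 83]
75 vs smaller child 71 at index 9, swap → [12, 44, 21, 51, 71, 48, 67, 61, 70, 75, 76, 83]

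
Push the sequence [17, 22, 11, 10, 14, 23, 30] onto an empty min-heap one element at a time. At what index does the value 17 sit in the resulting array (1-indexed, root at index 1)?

3

Insert 17:
  append 17 at index 1 → [17] (no swap needed)
Insert 22:
  append 22 at index 2 → [17, 22] (no swap needed)
Insert 11:
  append 11 at index 3 → [17, 22, 11]
  11 < parent 17 at index 1, swap → [11, 22, 17]
Insert 10:
  append 10 at index 4 → [11, 22, 17, 10]
  10 < parent 22 at index 2, swap → [11, 10, 17, 22]
  10 < parent 11 at index 1, swap → [10, 11, 17, 22]
Insert 14:
  append 14 at index 5 → [10, 11, 17, 22, 14] (no swap needed)
Insert 23:
  append 23 at index 6 → [10, 11, 17, 22, 14, 23] (no swap needed)
Insert 30:
  append 30 at index 7 → [10, 11, 17, 22, 14, 23, 30] (no swap needed)
resulting array: [10, 11, 17, 22, 14, 23, 30]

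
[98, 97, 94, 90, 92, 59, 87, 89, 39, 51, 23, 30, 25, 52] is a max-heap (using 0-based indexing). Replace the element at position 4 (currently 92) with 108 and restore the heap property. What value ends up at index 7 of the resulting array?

set index 4 from 92 to 108 → [98, 97, 94, 90, 108, 59, 87, 89, 39, 51, 23, 30, 25, 52]
108 > parent 97 at index 1, swap → [98, 108, 94, 90, 97, 59, 87, 89, 39, 51, 23, 30, 25, 52]
108 > parent 98 at index 0, swap → [108, 98, 94, 90, 97, 59, 87, 89, 39, 51, 23, 30, 25, 52]
resulting array: [108, 98, 94, 90, 97, 59, 87, 89, 39, 51, 23, 30, 25, 52]

89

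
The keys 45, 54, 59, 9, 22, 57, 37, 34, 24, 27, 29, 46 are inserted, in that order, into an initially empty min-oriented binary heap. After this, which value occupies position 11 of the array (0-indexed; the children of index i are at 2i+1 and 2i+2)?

59

Insert 45:
  append 45 at index 0 → [45] (no swap needed)
Insert 54:
  append 54 at index 1 → [45, 54] (no swap needed)
Insert 59:
  append 59 at index 2 → [45, 54, 59] (no swap needed)
Insert 9:
  append 9 at index 3 → [45, 54, 59, 9]
  9 < parent 54 at index 1, swap → [45, 9, 59, 54]
  9 < parent 45 at index 0, swap → [9, 45, 59, 54]
Insert 22:
  append 22 at index 4 → [9, 45, 59, 54, 22]
  22 < parent 45 at index 1, swap → [9, 22, 59, 54, 45]
Insert 57:
  append 57 at index 5 → [9, 22, 59, 54, 45, 57]
  57 < parent 59 at index 2, swap → [9, 22, 57, 54, 45, 59]
Insert 37:
  append 37 at index 6 → [9, 22, 57, 54, 45, 59, 37]
  37 < parent 57 at index 2, swap → [9, 22, 37, 54, 45, 59, 57]
Insert 34:
  append 34 at index 7 → [9, 22, 37, 54, 45, 59, 57, 34]
  34 < parent 54 at index 3, swap → [9, 22, 37, 34, 45, 59, 57, 54]
Insert 24:
  append 24 at index 8 → [9, 22, 37, 34, 45, 59, 57, 54, 24]
  24 < parent 34 at index 3, swap → [9, 22, 37, 24, 45, 59, 57, 54, 34]
Insert 27:
  append 27 at index 9 → [9, 22, 37, 24, 45, 59, 57, 54, 34, 27]
  27 < parent 45 at index 4, swap → [9, 22, 37, 24, 27, 59, 57, 54, 34, 45]
Insert 29:
  append 29 at index 10 → [9, 22, 37, 24, 27, 59, 57, 54, 34, 45, 29] (no swap needed)
Insert 46:
  append 46 at index 11 → [9, 22, 37, 24, 27, 59, 57, 54, 34, 45, 29, 46]
  46 < parent 59 at index 5, swap → [9, 22, 37, 24, 27, 46, 57, 54, 34, 45, 29, 59]
resulting array: [9, 22, 37, 24, 27, 46, 57, 54, 34, 45, 29, 59]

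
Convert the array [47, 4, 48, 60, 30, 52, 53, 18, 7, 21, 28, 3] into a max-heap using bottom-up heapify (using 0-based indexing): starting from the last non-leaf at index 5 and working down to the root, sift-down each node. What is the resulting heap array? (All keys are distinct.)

[60, 47, 53, 18, 30, 52, 48, 4, 7, 21, 28, 3]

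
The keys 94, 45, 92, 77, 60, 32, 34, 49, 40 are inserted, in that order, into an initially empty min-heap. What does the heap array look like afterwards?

Insert 94:
  append 94 at index 0 → [94] (no swap needed)
Insert 45:
  append 45 at index 1 → [94, 45]
  45 < parent 94 at index 0, swap → [45, 94]
Insert 92:
  append 92 at index 2 → [45, 94, 92] (no swap needed)
Insert 77:
  append 77 at index 3 → [45, 94, 92, 77]
  77 < parent 94 at index 1, swap → [45, 77, 92, 94]
Insert 60:
  append 60 at index 4 → [45, 77, 92, 94, 60]
  60 < parent 77 at index 1, swap → [45, 60, 92, 94, 77]
Insert 32:
  append 32 at index 5 → [45, 60, 92, 94, 77, 32]
  32 < parent 92 at index 2, swap → [45, 60, 32, 94, 77, 92]
  32 < parent 45 at index 0, swap → [32, 60, 45, 94, 77, 92]
Insert 34:
  append 34 at index 6 → [32, 60, 45, 94, 77, 92, 34]
  34 < parent 45 at index 2, swap → [32, 60, 34, 94, 77, 92, 45]
Insert 49:
  append 49 at index 7 → [32, 60, 34, 94, 77, 92, 45, 49]
  49 < parent 94 at index 3, swap → [32, 60, 34, 49, 77, 92, 45, 94]
  49 < parent 60 at index 1, swap → [32, 49, 34, 60, 77, 92, 45, 94]
Insert 40:
  append 40 at index 8 → [32, 49, 34, 60, 77, 92, 45, 94, 40]
  40 < parent 60 at index 3, swap → [32, 49, 34, 40, 77, 92, 45, 94, 60]
  40 < parent 49 at index 1, swap → [32, 40, 34, 49, 77, 92, 45, 94, 60]

[32, 40, 34, 49, 77, 92, 45, 94, 60]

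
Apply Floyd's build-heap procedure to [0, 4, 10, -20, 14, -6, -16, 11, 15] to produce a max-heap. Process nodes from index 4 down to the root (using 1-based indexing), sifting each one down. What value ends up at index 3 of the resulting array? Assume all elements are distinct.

10

sift down from index 4:
  -20 vs larger child 15 at index 9, swap → [0, 4, 10, 15, 14, -6, -16, 11, -20]
sift down from index 3: already satisfies heap property
sift down from index 2:
  4 vs larger child 15 at index 4, swap → [0, 15, 10, 4, 14, -6, -16, 11, -20]
  4 vs larger child 11 at index 8, swap → [0, 15, 10, 11, 14, -6, -16, 4, -20]
sift down from index 1:
  0 vs larger child 15 at index 2, swap → [15, 0, 10, 11, 14, -6, -16, 4, -20]
  0 vs larger child 14 at index 5, swap → [15, 14, 10, 11, 0, -6, -16, 4, -20]
resulting array: [15, 14, 10, 11, 0, -6, -16, 4, -20]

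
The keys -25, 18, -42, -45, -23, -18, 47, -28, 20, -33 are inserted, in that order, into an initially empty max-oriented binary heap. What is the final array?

[47, 20, 18, -23, -25, -42, -18, -45, -28, -33]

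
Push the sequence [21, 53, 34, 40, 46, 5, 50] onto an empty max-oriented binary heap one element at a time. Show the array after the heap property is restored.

Insert 21:
  append 21 at index 0 → [21] (no swap needed)
Insert 53:
  append 53 at index 1 → [21, 53]
  53 > parent 21 at index 0, swap → [53, 21]
Insert 34:
  append 34 at index 2 → [53, 21, 34] (no swap needed)
Insert 40:
  append 40 at index 3 → [53, 21, 34, 40]
  40 > parent 21 at index 1, swap → [53, 40, 34, 21]
Insert 46:
  append 46 at index 4 → [53, 40, 34, 21, 46]
  46 > parent 40 at index 1, swap → [53, 46, 34, 21, 40]
Insert 5:
  append 5 at index 5 → [53, 46, 34, 21, 40, 5] (no swap needed)
Insert 50:
  append 50 at index 6 → [53, 46, 34, 21, 40, 5, 50]
  50 > parent 34 at index 2, swap → [53, 46, 50, 21, 40, 5, 34]

[53, 46, 50, 21, 40, 5, 34]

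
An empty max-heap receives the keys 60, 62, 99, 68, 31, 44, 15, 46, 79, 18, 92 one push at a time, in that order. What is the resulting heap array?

Insert 60:
  append 60 at index 0 → [60] (no swap needed)
Insert 62:
  append 62 at index 1 → [60, 62]
  62 > parent 60 at index 0, swap → [62, 60]
Insert 99:
  append 99 at index 2 → [62, 60, 99]
  99 > parent 62 at index 0, swap → [99, 60, 62]
Insert 68:
  append 68 at index 3 → [99, 60, 62, 68]
  68 > parent 60 at index 1, swap → [99, 68, 62, 60]
Insert 31:
  append 31 at index 4 → [99, 68, 62, 60, 31] (no swap needed)
Insert 44:
  append 44 at index 5 → [99, 68, 62, 60, 31, 44] (no swap needed)
Insert 15:
  append 15 at index 6 → [99, 68, 62, 60, 31, 44, 15] (no swap needed)
Insert 46:
  append 46 at index 7 → [99, 68, 62, 60, 31, 44, 15, 46] (no swap needed)
Insert 79:
  append 79 at index 8 → [99, 68, 62, 60, 31, 44, 15, 46, 79]
  79 > parent 60 at index 3, swap → [99, 68, 62, 79, 31, 44, 15, 46, 60]
  79 > parent 68 at index 1, swap → [99, 79, 62, 68, 31, 44, 15, 46, 60]
Insert 18:
  append 18 at index 9 → [99, 79, 62, 68, 31, 44, 15, 46, 60, 18] (no swap needed)
Insert 92:
  append 92 at index 10 → [99, 79, 62, 68, 31, 44, 15, 46, 60, 18, 92]
  92 > parent 31 at index 4, swap → [99, 79, 62, 68, 92, 44, 15, 46, 60, 18, 31]
  92 > parent 79 at index 1, swap → [99, 92, 62, 68, 79, 44, 15, 46, 60, 18, 31]

[99, 92, 62, 68, 79, 44, 15, 46, 60, 18, 31]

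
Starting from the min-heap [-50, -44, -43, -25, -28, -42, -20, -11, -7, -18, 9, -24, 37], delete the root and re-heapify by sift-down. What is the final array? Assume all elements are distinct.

[-44, -28, -43, -25, -18, -42, -20, -11, -7, 37, 9, -24]

remove root -50; move last element 37 to root → [37, -44, -43, -25, -28, -42, -20, -11, -7, -18, 9, -24]
37 vs smaller child -44 at index 1, swap → [-44, 37, -43, -25, -28, -42, -20, -11, -7, -18, 9, -24]
37 vs smaller child -28 at index 4, swap → [-44, -28, -43, -25, 37, -42, -20, -11, -7, -18, 9, -24]
37 vs smaller child -18 at index 9, swap → [-44, -28, -43, -25, -18, -42, -20, -11, -7, 37, 9, -24]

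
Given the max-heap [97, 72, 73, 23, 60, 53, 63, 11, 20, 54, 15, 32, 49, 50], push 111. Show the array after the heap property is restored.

append 111 at index 14 → [97, 72, 73, 23, 60, 53, 63, 11, 20, 54, 15, 32, 49, 50, 111]
111 > parent 63 at index 6, swap → [97, 72, 73, 23, 60, 53, 111, 11, 20, 54, 15, 32, 49, 50, 63]
111 > parent 73 at index 2, swap → [97, 72, 111, 23, 60, 53, 73, 11, 20, 54, 15, 32, 49, 50, 63]
111 > parent 97 at index 0, swap → [111, 72, 97, 23, 60, 53, 73, 11, 20, 54, 15, 32, 49, 50, 63]

[111, 72, 97, 23, 60, 53, 73, 11, 20, 54, 15, 32, 49, 50, 63]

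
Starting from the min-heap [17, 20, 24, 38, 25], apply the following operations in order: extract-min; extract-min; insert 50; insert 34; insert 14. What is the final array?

extract-min → returns 17:
  remove root 17; move last element 25 to root → [25, 20, 24, 38]
  25 vs smaller child 20 at index 1, swap → [20, 25, 24, 38]
extract-min → returns 20:
  remove root 20; move last element 38 to root → [38, 25, 24]
  38 vs smaller child 24 at index 2, swap → [24, 25, 38]
insert 50:
  append 50 at index 3 → [24, 25, 38, 50] (no swap needed)
insert 34:
  append 34 at index 4 → [24, 25, 38, 50, 34] (no swap needed)
insert 14:
  append 14 at index 5 → [24, 25, 38, 50, 34, 14]
  14 < parent 38 at index 2, swap → [24, 25, 14, 50, 34, 38]
  14 < parent 24 at index 0, swap → [14, 25, 24, 50, 34, 38]

[14, 25, 24, 50, 34, 38]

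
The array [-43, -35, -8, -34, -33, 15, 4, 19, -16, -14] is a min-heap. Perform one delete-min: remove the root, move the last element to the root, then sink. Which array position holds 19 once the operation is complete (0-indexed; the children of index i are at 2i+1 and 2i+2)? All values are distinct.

remove root -43; move last element -14 to root → [-14, -35, -8, -34, -33, 15, 4, 19, -16]
-14 vs smaller child -35 at index 1, swap → [-35, -14, -8, -34, -33, 15, 4, 19, -16]
-14 vs smaller child -34 at index 3, swap → [-35, -34, -8, -14, -33, 15, 4, 19, -16]
-14 vs smaller child -16 at index 8, swap → [-35, -34, -8, -16, -33, 15, 4, 19, -14]
resulting array: [-35, -34, -8, -16, -33, 15, 4, 19, -14]

7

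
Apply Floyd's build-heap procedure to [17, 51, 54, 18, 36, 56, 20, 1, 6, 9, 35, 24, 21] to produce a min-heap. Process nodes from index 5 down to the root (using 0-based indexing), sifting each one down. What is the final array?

[1, 6, 20, 17, 9, 21, 54, 18, 51, 36, 35, 24, 56]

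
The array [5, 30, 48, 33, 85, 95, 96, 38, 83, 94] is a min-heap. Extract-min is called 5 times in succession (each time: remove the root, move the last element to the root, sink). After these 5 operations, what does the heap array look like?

[83, 85, 95, 94, 96]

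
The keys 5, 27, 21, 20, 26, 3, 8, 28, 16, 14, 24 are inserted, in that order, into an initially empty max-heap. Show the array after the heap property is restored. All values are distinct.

[28, 27, 21, 26, 24, 3, 8, 5, 16, 14, 20]

Insert 5:
  append 5 at index 0 → [5] (no swap needed)
Insert 27:
  append 27 at index 1 → [5, 27]
  27 > parent 5 at index 0, swap → [27, 5]
Insert 21:
  append 21 at index 2 → [27, 5, 21] (no swap needed)
Insert 20:
  append 20 at index 3 → [27, 5, 21, 20]
  20 > parent 5 at index 1, swap → [27, 20, 21, 5]
Insert 26:
  append 26 at index 4 → [27, 20, 21, 5, 26]
  26 > parent 20 at index 1, swap → [27, 26, 21, 5, 20]
Insert 3:
  append 3 at index 5 → [27, 26, 21, 5, 20, 3] (no swap needed)
Insert 8:
  append 8 at index 6 → [27, 26, 21, 5, 20, 3, 8] (no swap needed)
Insert 28:
  append 28 at index 7 → [27, 26, 21, 5, 20, 3, 8, 28]
  28 > parent 5 at index 3, swap → [27, 26, 21, 28, 20, 3, 8, 5]
  28 > parent 26 at index 1, swap → [27, 28, 21, 26, 20, 3, 8, 5]
  28 > parent 27 at index 0, swap → [28, 27, 21, 26, 20, 3, 8, 5]
Insert 16:
  append 16 at index 8 → [28, 27, 21, 26, 20, 3, 8, 5, 16] (no swap needed)
Insert 14:
  append 14 at index 9 → [28, 27, 21, 26, 20, 3, 8, 5, 16, 14] (no swap needed)
Insert 24:
  append 24 at index 10 → [28, 27, 21, 26, 20, 3, 8, 5, 16, 14, 24]
  24 > parent 20 at index 4, swap → [28, 27, 21, 26, 24, 3, 8, 5, 16, 14, 20]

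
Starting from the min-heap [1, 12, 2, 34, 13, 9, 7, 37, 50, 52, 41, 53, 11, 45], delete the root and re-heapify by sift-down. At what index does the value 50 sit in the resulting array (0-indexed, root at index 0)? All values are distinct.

8

remove root 1; move last element 45 to root → [45, 12, 2, 34, 13, 9, 7, 37, 50, 52, 41, 53, 11]
45 vs smaller child 2 at index 2, swap → [2, 12, 45, 34, 13, 9, 7, 37, 50, 52, 41, 53, 11]
45 vs smaller child 7 at index 6, swap → [2, 12, 7, 34, 13, 9, 45, 37, 50, 52, 41, 53, 11]
resulting array: [2, 12, 7, 34, 13, 9, 45, 37, 50, 52, 41, 53, 11]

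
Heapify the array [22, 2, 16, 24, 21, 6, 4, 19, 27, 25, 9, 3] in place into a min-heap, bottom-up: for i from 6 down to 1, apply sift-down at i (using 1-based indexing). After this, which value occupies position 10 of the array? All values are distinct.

25

sift down from index 6:
  6 vs only child 3 at index 12, swap → [22, 2, 16, 24, 21, 3, 4, 19, 27, 25, 9, 6]
sift down from index 5:
  21 vs smaller child 9 at index 11, swap → [22, 2, 16, 24, 9, 3, 4, 19, 27, 25, 21, 6]
sift down from index 4:
  24 vs smaller child 19 at index 8, swap → [22, 2, 16, 19, 9, 3, 4, 24, 27, 25, 21, 6]
sift down from index 3:
  16 vs smaller child 3 at index 6, swap → [22, 2, 3, 19, 9, 16, 4, 24, 27, 25, 21, 6]
  16 vs only child 6 at index 12, swap → [22, 2, 3, 19, 9, 6, 4, 24, 27, 25, 21, 16]
sift down from index 2: already satisfies heap property
sift down from index 1:
  22 vs smaller child 2 at index 2, swap → [2, 22, 3, 19, 9, 6, 4, 24, 27, 25, 21, 16]
  22 vs smaller child 9 at index 5, swap → [2, 9, 3, 19, 22, 6, 4, 24, 27, 25, 21, 16]
  22 vs smaller child 21 at index 11, swap → [2, 9, 3, 19, 21, 6, 4, 24, 27, 25, 22, 16]
resulting array: [2, 9, 3, 19, 21, 6, 4, 24, 27, 25, 22, 16]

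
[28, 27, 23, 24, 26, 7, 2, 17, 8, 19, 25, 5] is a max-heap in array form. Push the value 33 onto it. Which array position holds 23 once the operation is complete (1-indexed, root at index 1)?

6

append 33 at index 13 → [28, 27, 23, 24, 26, 7, 2, 17, 8, 19, 25, 5, 33]
33 > parent 7 at index 6, swap → [28, 27, 23, 24, 26, 33, 2, 17, 8, 19, 25, 5, 7]
33 > parent 23 at index 3, swap → [28, 27, 33, 24, 26, 23, 2, 17, 8, 19, 25, 5, 7]
33 > parent 28 at index 1, swap → [33, 27, 28, 24, 26, 23, 2, 17, 8, 19, 25, 5, 7]
resulting array: [33, 27, 28, 24, 26, 23, 2, 17, 8, 19, 25, 5, 7]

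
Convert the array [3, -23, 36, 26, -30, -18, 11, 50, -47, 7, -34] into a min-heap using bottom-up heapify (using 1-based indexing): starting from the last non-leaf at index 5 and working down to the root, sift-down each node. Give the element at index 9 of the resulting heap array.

26

sift down from index 5:
  -30 vs smaller child -34 at index 11, swap → [3, -23, 36, 26, -34, -18, 11, 50, -47, 7, -30]
sift down from index 4:
  26 vs smaller child -47 at index 9, swap → [3, -23, 36, -47, -34, -18, 11, 50, 26, 7, -30]
sift down from index 3:
  36 vs smaller child -18 at index 6, swap → [3, -23, -18, -47, -34, 36, 11, 50, 26, 7, -30]
sift down from index 2:
  -23 vs smaller child -47 at index 4, swap → [3, -47, -18, -23, -34, 36, 11, 50, 26, 7, -30]
sift down from index 1:
  3 vs smaller child -47 at index 2, swap → [-47, 3, -18, -23, -34, 36, 11, 50, 26, 7, -30]
  3 vs smaller child -34 at index 5, swap → [-47, -34, -18, -23, 3, 36, 11, 50, 26, 7, -30]
  3 vs smaller child -30 at index 11, swap → [-47, -34, -18, -23, -30, 36, 11, 50, 26, 7, 3]
resulting array: [-47, -34, -18, -23, -30, 36, 11, 50, 26, 7, 3]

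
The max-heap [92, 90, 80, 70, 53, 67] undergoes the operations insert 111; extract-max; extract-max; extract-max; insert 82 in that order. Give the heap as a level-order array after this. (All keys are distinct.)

insert 111:
  append 111 at index 6 → [92, 90, 80, 70, 53, 67, 111]
  111 > parent 80 at index 2, swap → [92, 90, 111, 70, 53, 67, 80]
  111 > parent 92 at index 0, swap → [111, 90, 92, 70, 53, 67, 80]
extract-max → returns 111:
  remove root 111; move last element 80 to root → [80, 90, 92, 70, 53, 67]
  80 vs larger child 92 at index 2, swap → [92, 90, 80, 70, 53, 67]
extract-max → returns 92:
  remove root 92; move last element 67 to root → [67, 90, 80, 70, 53]
  67 vs larger child 90 at index 1, swap → [90, 67, 80, 70, 53]
  67 vs larger child 70 at index 3, swap → [90, 70, 80, 67, 53]
extract-max → returns 90:
  remove root 90; move last element 53 to root → [53, 70, 80, 67]
  53 vs larger child 80 at index 2, swap → [80, 70, 53, 67]
insert 82:
  append 82 at index 4 → [80, 70, 53, 67, 82]
  82 > parent 70 at index 1, swap → [80, 82, 53, 67, 70]
  82 > parent 80 at index 0, swap → [82, 80, 53, 67, 70]

[82, 80, 53, 67, 70]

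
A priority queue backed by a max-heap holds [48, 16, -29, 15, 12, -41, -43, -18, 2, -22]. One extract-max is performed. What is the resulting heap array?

[16, 15, -29, 2, 12, -41, -43, -18, -22]

remove root 48; move last element -22 to root → [-22, 16, -29, 15, 12, -41, -43, -18, 2]
-22 vs larger child 16 at index 1, swap → [16, -22, -29, 15, 12, -41, -43, -18, 2]
-22 vs larger child 15 at index 3, swap → [16, 15, -29, -22, 12, -41, -43, -18, 2]
-22 vs larger child 2 at index 8, swap → [16, 15, -29, 2, 12, -41, -43, -18, -22]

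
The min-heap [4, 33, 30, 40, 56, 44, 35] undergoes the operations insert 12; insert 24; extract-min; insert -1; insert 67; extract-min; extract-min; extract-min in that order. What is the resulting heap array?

[30, 33, 35, 40, 56, 44, 67]

insert 12:
  append 12 at index 7 → [4, 33, 30, 40, 56, 44, 35, 12]
  12 < parent 40 at index 3, swap → [4, 33, 30, 12, 56, 44, 35, 40]
  12 < parent 33 at index 1, swap → [4, 12, 30, 33, 56, 44, 35, 40]
insert 24:
  append 24 at index 8 → [4, 12, 30, 33, 56, 44, 35, 40, 24]
  24 < parent 33 at index 3, swap → [4, 12, 30, 24, 56, 44, 35, 40, 33]
extract-min → returns 4:
  remove root 4; move last element 33 to root → [33, 12, 30, 24, 56, 44, 35, 40]
  33 vs smaller child 12 at index 1, swap → [12, 33, 30, 24, 56, 44, 35, 40]
  33 vs smaller child 24 at index 3, swap → [12, 24, 30, 33, 56, 44, 35, 40]
insert -1:
  append -1 at index 8 → [12, 24, 30, 33, 56, 44, 35, 40, -1]
  -1 < parent 33 at index 3, swap → [12, 24, 30, -1, 56, 44, 35, 40, 33]
  -1 < parent 24 at index 1, swap → [12, -1, 30, 24, 56, 44, 35, 40, 33]
  -1 < parent 12 at index 0, swap → [-1, 12, 30, 24, 56, 44, 35, 40, 33]
insert 67:
  append 67 at index 9 → [-1, 12, 30, 24, 56, 44, 35, 40, 33, 67] (no swap needed)
extract-min → returns -1:
  remove root -1; move last element 67 to root → [67, 12, 30, 24, 56, 44, 35, 40, 33]
  67 vs smaller child 12 at index 1, swap → [12, 67, 30, 24, 56, 44, 35, 40, 33]
  67 vs smaller child 24 at index 3, swap → [12, 24, 30, 67, 56, 44, 35, 40, 33]
  67 vs smaller child 33 at index 8, swap → [12, 24, 30, 33, 56, 44, 35, 40, 67]
extract-min → returns 12:
  remove root 12; move last element 67 to root → [67, 24, 30, 33, 56, 44, 35, 40]
  67 vs smaller child 24 at index 1, swap → [24, 67, 30, 33, 56, 44, 35, 40]
  67 vs smaller child 33 at index 3, swap → [24, 33, 30, 67, 56, 44, 35, 40]
  67 vs only child 40 at index 7, swap → [24, 33, 30, 40, 56, 44, 35, 67]
extract-min → returns 24:
  remove root 24; move last element 67 to root → [67, 33, 30, 40, 56, 44, 35]
  67 vs smaller child 30 at index 2, swap → [30, 33, 67, 40, 56, 44, 35]
  67 vs smaller child 35 at index 6, swap → [30, 33, 35, 40, 56, 44, 67]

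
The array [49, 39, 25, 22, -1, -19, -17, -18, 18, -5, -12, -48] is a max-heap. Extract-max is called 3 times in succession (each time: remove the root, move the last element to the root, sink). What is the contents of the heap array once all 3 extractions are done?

[22, 18, -12, -5, -1, -19, -17, -18, -48]

extract-max #1 returns 49:
  remove root 49; move last element -48 to root → [-48, 39, 25, 22, -1, -19, -17, -18, 18, -5, -12]
  -48 vs larger child 39 at index 1, swap → [39, -48, 25, 22, -1, -19, -17, -18, 18, -5, -12]
  -48 vs larger child 22 at index 3, swap → [39, 22, 25, -48, -1, -19, -17, -18, 18, -5, -12]
  -48 vs larger child 18 at index 8, swap → [39, 22, 25, 18, -1, -19, -17, -18, -48, -5, -12]
extract-max #2 returns 39:
  remove root 39; move last element -12 to root → [-12, 22, 25, 18, -1, -19, -17, -18, -48, -5]
  -12 vs larger child 25 at index 2, swap → [25, 22, -12, 18, -1, -19, -17, -18, -48, -5]
extract-max #3 returns 25:
  remove root 25; move last element -5 to root → [-5, 22, -12, 18, -1, -19, -17, -18, -48]
  -5 vs larger child 22 at index 1, swap → [22, -5, -12, 18, -1, -19, -17, -18, -48]
  -5 vs larger child 18 at index 3, swap → [22, 18, -12, -5, -1, -19, -17, -18, -48]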